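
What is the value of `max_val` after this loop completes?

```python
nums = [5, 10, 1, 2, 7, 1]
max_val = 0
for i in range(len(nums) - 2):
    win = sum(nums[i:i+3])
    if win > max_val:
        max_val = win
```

Max sum of 3-element window in [5, 10, 1, 2, 7, 1]
`max_val` takes the values: 0 → 16

Answer: 16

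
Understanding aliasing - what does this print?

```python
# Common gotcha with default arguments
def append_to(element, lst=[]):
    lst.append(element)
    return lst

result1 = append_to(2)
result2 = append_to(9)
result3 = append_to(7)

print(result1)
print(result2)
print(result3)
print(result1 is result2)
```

Key concept: mutable default argument gotcha.
Step by step:
`result1 = append_to(2)` → result1 = [2]
`result2 = append_to(9)` → result1 = [2, 9] (same object as result2); result2 = [2, 9] (same object as result1)
`result3 = append_to(7)` → result1 = [2, 9, 7] (same object as result2, result3); result2 = [2, 9, 7] (same object as result1, result3); result3 = [2, 9, 7] (same object as result1, result2)
`print(result1)` → prints [2, 9, 7]
`print(result2)` → prints [2, 9, 7]
`print(result3)` → prints [2, 9, 7]
`print(result1 is result2)` → prints True

Answer:
[2, 9, 7]
[2, 9, 7]
[2, 9, 7]
True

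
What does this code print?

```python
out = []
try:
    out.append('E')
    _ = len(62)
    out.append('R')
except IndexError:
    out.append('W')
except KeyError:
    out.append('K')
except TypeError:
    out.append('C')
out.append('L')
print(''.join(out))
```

Execution trace: 'E' (try body) → 'C' (except TypeError) → 'L' (after the try/except). Output: ECL

Answer: ECL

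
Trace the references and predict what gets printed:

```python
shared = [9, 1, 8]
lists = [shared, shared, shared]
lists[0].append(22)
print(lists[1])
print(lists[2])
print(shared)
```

Key concept: list of same reference.
Step by step:
`shared = [9, 1, 8]` → shared = [9, 1, 8]
`lists = [shared, shared, shared]` → lists = [[9, 1, 8], [9, 1, 8], [9, 1, 8]]
`lists[0].append(22)` → shared = [9, 1, 8, 22]; lists = [[9, 1, 8, 22], [9, 1, 8, 22], [9, 1, 8, 22]]
`print(lists[1])` → prints [9, 1, 8, 22]
`print(lists[2])` → prints [9, 1, 8, 22]
`print(shared)` → prints [9, 1, 8, 22]

Answer:
[9, 1, 8, 22]
[9, 1, 8, 22]
[9, 1, 8, 22]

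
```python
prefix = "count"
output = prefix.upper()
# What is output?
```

Trace:
`prefix = "count"` → prefix = 'count'
`output = prefix.upper()` → output = 'COUNT'
So output = 'COUNT'

Answer: 'COUNT'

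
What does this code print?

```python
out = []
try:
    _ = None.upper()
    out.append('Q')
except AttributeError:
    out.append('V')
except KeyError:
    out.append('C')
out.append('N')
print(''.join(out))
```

Execution trace: 'V' (except AttributeError) → 'N' (after the try/except). Output: VN

Answer: VN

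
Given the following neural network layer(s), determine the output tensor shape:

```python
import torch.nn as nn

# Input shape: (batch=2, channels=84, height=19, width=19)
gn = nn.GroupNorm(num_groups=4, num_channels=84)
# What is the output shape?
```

Input: (2, 84, 19, 19) -> Output: (2, 84, 19, 19)

Answer: (2, 84, 19, 19)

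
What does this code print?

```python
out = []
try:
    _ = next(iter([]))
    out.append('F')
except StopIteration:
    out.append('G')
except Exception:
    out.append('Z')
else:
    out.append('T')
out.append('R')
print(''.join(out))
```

Execution trace: 'G' (except StopIteration) → 'R' (after the try/except). Output: GR

Answer: GR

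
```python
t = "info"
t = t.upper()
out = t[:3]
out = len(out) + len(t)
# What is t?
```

Trace:
`t = "info"` → t = 'info'
`t = t.upper()` → t = 'INFO'
`out = t[:3]` → out = 'INF'
`out = len(out) + len(t)` → out = 7
So t = 'INFO'

Answer: 'INFO'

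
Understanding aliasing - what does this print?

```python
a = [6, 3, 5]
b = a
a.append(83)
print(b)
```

Key concept: basic list aliasing.
Step by step:
`a = [6, 3, 5]` → a = [6, 3, 5]
`b = a` → b = [6, 3, 5] (same object as a)
`a.append(83)` → a = [6, 3, 5, 83] (same object as b); b = [6, 3, 5, 83] (same object as a)
`print(b)` → prints [6, 3, 5, 83]

Answer: [6, 3, 5, 83]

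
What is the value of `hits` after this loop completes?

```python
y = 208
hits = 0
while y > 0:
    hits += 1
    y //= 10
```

Count digits by repeated division by 10
`hits` takes the values: 0 → 1 → 2 → 3

Answer: 3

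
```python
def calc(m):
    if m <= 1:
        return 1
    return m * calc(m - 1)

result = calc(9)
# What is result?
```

calc(9) = 9 * 8 * 7 * 6 * 5 * 4 * 3 * 2 * 1 = 362880

Answer: 362880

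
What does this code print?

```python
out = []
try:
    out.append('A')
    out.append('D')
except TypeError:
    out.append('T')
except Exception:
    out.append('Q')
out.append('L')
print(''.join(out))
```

Execution trace: 'A' (try body) → 'D' (try body, no exception) → 'L' (after the try/except). Output: ADL

Answer: ADL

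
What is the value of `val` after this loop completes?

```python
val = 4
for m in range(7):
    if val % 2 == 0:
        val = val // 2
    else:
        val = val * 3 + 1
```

Collatz-style transformation from 4
`val` takes the values: 4 → 2 → 1 → 4 → 2 → 1 → 4 → 2

Answer: 2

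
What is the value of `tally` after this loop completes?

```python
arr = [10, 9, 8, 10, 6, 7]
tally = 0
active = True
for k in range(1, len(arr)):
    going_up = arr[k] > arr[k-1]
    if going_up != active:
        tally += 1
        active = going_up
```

Count direction changes in [10, 9, 8, 10, 6, 7]
`tally` takes the values: 0 → 1 → 2 → 3 → 4

Answer: 4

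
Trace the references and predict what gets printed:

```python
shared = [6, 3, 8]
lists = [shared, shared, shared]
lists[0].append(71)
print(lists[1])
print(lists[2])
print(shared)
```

Key concept: list of same reference.
Step by step:
`shared = [6, 3, 8]` → shared = [6, 3, 8]
`lists = [shared, shared, shared]` → lists = [[6, 3, 8], [6, 3, 8], [6, 3, 8]]
`lists[0].append(71)` → shared = [6, 3, 8, 71]; lists = [[6, 3, 8, 71], [6, 3, 8, 71], [6, 3, 8, 71]]
`print(lists[1])` → prints [6, 3, 8, 71]
`print(lists[2])` → prints [6, 3, 8, 71]
`print(shared)` → prints [6, 3, 8, 71]

Answer:
[6, 3, 8, 71]
[6, 3, 8, 71]
[6, 3, 8, 71]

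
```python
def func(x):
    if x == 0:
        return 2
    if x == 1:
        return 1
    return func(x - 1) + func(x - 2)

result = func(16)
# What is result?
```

Build up from base cases: func(0)=2, func(1)=1, func(2)=3, func(3)=4, func(4)=7, func(5)=11, func(6)=18, ..., func(16)=2207

Answer: 2207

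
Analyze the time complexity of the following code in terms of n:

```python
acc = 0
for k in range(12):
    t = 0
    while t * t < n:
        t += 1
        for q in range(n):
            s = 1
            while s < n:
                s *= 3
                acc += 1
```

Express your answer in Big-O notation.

Each loop level contributes: 1 × √n × n × log n. Multiplying the contributions gives O(n√n log n).

Answer: O(n√n log n)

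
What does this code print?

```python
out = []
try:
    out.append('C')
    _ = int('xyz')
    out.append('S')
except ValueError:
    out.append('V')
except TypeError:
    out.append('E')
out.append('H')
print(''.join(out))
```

Execution trace: 'C' (try body) → 'V' (except ValueError) → 'H' (after the try/except). Output: CVH

Answer: CVH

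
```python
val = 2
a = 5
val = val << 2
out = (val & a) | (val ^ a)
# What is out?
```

Trace:
`val = 2` → val = 2
`a = 5` → a = 5
`val = val << 2` → val = 8
`out = (val & a) | (val ^ a)` → out = 13
So out = 13

Answer: 13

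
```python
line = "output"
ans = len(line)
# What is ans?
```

Trace:
`line = "output"` → line = 'output'
`ans = len(line)` → ans = 6
So ans = 6

Answer: 6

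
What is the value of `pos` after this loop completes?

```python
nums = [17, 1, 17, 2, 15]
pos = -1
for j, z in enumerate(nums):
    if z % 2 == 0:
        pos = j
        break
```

First even number index in [17, 1, 17, 2, 15]
`pos` takes the values: -1 → 3

Answer: 3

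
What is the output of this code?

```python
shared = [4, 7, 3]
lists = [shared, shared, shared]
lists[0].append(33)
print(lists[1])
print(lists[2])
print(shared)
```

Key concept: list of same reference.
Step by step:
`shared = [4, 7, 3]` → shared = [4, 7, 3]
`lists = [shared, shared, shared]` → lists = [[4, 7, 3], [4, 7, 3], [4, 7, 3]]
`lists[0].append(33)` → shared = [4, 7, 3, 33]; lists = [[4, 7, 3, 33], [4, 7, 3, 33], [4, 7, 3, 33]]
`print(lists[1])` → prints [4, 7, 3, 33]
`print(lists[2])` → prints [4, 7, 3, 33]
`print(shared)` → prints [4, 7, 3, 33]

Answer:
[4, 7, 3, 33]
[4, 7, 3, 33]
[4, 7, 3, 33]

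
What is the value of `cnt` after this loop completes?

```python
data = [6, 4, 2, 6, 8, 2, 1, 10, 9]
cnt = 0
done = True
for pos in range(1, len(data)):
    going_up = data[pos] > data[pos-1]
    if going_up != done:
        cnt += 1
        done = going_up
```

Count direction changes in [6, 4, 2, 6, 8, 2, 1, 10, 9]
`cnt` takes the values: 0 → 1 → 2 → 3 → 4 → 5

Answer: 5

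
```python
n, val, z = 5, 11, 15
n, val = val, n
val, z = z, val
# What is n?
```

Trace:
`n, val, z = 5, 11, 15` → n = 5; val = 11; z = 15
`n, val = val, n` → n = 11; val = 5
`val, z = z, val` → val = 15; z = 5
So n = 11

Answer: 11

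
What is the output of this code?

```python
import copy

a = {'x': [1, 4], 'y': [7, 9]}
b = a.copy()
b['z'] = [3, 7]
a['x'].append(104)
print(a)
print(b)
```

Key concept: shallow copy of dict with mutable values.
Step by step:
`a = {'x': [1, 4], 'y': [7, 9]}` → a = {'x': [1, 4], 'y': [7, 9]}
`b = a.copy()` → b = {'x': [1, 4], 'y': [7, 9]}
`b['z'] = [3, 7]` → b = {'x': [1, 4], 'y': [7, 9], 'z': [3, 7]}
`a['x'].append(104)` → a = {'x': [1, 4, 104], 'y': [7, 9]}; b = {'x': [1, 4, 104], 'y': [7, 9], 'z': [3, 7]}
`print(a)` → prints {'x': [1, 4, 104], 'y': [7, 9]}
`print(b)` → prints {'x': [1, 4, 104], 'y': [7, 9], 'z': [3, 7]}

Answer:
{'x': [1, 4, 104], 'y': [7, 9]}
{'x': [1, 4, 104], 'y': [7, 9], 'z': [3, 7]}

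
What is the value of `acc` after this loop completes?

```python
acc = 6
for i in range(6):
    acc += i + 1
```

Start at 6, add 1 to 6 = 27
`acc` takes the values: 6 → 7 → 9 → 12 → 16 → 21 → 27

Answer: 27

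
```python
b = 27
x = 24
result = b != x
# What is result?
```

Trace:
`b = 27` → b = 27
`x = 24` → x = 24
`result = b != x` → result = True
So result = True

Answer: True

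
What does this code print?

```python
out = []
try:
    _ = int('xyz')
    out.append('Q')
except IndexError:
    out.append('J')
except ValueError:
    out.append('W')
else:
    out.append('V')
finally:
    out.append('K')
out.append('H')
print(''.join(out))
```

Execution trace: 'W' (except ValueError) → 'K' (finally) → 'H' (after the try/except). Output: WKH

Answer: WKH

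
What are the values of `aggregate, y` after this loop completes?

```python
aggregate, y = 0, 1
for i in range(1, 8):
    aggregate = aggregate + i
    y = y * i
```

Sum and factorial of 1 to 7
`aggregate, y` takes the values: (0, 1) → (1, 1) → (3, 1) → (3, 2) → (6, 2) → (6, 6) → (10, 6) → (10, 24) → (15, 24) → (15, 120) → (21, 120) → (21, 720) → (28, 720) → (28, 5040)

Answer: 28, 5040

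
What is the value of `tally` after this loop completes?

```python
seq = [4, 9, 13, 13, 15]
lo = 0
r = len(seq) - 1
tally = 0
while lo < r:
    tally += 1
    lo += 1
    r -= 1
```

Iterations until pointers meet (list length 5)
`tally` takes the values: 0 → 1 → 2

Answer: 2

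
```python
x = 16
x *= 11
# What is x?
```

Trace:
`x = 16` → x = 16
`x *= 11` → x = 176
So x = 176

Answer: 176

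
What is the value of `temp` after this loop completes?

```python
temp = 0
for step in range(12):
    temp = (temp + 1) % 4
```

Increment mod 4, 12 times = 0
`temp` takes the values: 0 → 1 → 2 → 3 → 0 → 1 → 2 → 3 → 0 → 1 → 2 → 3 → 0

Answer: 0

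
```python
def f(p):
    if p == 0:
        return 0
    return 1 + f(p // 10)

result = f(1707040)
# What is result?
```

Count of digits of 1707040: 7

Answer: 7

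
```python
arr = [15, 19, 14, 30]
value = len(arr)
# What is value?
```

Trace:
`arr = [15, 19, 14, 30]` → arr = [15, 19, 14, 30]
`value = len(arr)` → value = 4
So value = 4

Answer: 4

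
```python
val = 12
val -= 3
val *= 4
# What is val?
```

Trace:
`val = 12` → val = 12
`val -= 3` → val = 9
`val *= 4` → val = 36
So val = 36

Answer: 36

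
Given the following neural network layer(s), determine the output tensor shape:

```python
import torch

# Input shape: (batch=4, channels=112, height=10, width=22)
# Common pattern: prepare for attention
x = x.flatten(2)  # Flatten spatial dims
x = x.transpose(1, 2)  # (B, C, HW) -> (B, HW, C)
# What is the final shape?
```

Input: (4, 112, 10, 22) -> after flatten(2): (4, 112, 220) -> Output: (4, 220, 112)

Answer: (4, 220, 112)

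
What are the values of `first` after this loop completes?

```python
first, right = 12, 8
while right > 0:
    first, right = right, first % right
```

GCD of 12 and 8
`first` takes the values: 12 → 8 → 4

Answer: 4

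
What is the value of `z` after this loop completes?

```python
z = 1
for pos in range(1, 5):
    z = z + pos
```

Start at 1, add 1 through 4
`z` takes the values: 1 → 2 → 4 → 7 → 11

Answer: 11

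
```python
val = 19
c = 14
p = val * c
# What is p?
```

Trace:
`val = 19` → val = 19
`c = 14` → c = 14
`p = val * c` → p = 266
So p = 266

Answer: 266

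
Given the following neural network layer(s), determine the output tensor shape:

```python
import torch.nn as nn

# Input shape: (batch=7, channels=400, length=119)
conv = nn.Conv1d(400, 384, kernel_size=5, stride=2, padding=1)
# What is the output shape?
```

Input: (7, 400, 119) -> Output: (7, 384, 59)

Answer: (7, 384, 59)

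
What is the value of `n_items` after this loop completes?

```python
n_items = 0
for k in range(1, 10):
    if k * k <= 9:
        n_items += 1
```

Count numbers where k² ≤ 9
`n_items` takes the values: 0 → 1 → 2 → 3

Answer: 3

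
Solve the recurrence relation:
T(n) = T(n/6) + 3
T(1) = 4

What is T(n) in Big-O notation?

Each step divides n by 6 and adds 3. After log_6(n) steps we reach T(1)=4. So T(n) = 3·log_6(n) + 4 = O(log n).

Answer: O(log n)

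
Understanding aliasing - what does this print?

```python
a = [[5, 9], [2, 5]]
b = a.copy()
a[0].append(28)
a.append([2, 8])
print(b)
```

Key concept: shallow copy with nested lists.
Step by step:
`a = [[5, 9], [2, 5]]` → a = [[5, 9], [2, 5]]
`b = a.copy()` → b = [[5, 9], [2, 5]]
`a[0].append(28)` → a = [[5, 9, 28], [2, 5]]; b = [[5, 9, 28], [2, 5]]
`a.append([2, 8])` → a = [[5, 9, 28], [2, 5], [2, 8]]
`print(b)` → prints [[5, 9, 28], [2, 5]]

Answer: [[5, 9, 28], [2, 5]]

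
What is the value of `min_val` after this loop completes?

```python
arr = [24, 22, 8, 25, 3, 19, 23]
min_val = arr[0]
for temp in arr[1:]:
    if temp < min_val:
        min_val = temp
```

Minimum of [24, 22, 8, 25, 3, 19, 23]
`min_val` takes the values: 24 → 22 → 8 → 3

Answer: 3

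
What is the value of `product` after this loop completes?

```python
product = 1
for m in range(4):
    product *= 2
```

2^4 = 16
`product` takes the values: 1 → 2 → 4 → 8 → 16

Answer: 16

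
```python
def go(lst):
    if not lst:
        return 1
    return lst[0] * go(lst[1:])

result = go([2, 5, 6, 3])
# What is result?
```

Product over [2, 5, 6, 3] = 2 * 5 * 6 * 3 = 180

Answer: 180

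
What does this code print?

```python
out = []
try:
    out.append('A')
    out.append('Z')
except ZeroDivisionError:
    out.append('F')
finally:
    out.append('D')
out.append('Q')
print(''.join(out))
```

Execution trace: 'A' (try body) → 'Z' (try body, no exception) → 'D' (finally) → 'Q' (after the try/except). Output: AZDQ

Answer: AZDQ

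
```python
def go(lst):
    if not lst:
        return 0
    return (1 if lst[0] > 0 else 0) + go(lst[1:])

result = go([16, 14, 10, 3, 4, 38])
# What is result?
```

Count of positive elements in [16, 14, 10, 3, 4, 38] = 6

Answer: 6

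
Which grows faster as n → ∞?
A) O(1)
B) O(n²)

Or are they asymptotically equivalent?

O(1) vs O(n²): Higher order terms dominate.

Answer: B) O(n²) grows faster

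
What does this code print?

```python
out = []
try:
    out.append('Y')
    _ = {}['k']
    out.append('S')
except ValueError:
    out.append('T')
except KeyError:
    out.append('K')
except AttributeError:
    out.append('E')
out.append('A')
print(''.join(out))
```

Execution trace: 'Y' (try body) → 'K' (except KeyError) → 'A' (after the try/except). Output: YKA

Answer: YKA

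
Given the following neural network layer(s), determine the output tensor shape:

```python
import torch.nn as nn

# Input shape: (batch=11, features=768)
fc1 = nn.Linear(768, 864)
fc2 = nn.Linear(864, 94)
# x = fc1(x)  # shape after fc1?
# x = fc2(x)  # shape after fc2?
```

Input: (11, 768) -> after fc1: (11, 864) -> Output: (11, 94)

Answer: (11, 94)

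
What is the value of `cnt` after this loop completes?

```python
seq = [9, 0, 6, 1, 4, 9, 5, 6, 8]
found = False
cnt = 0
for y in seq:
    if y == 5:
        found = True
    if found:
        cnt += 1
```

Count elements after first 5 in [9, 0, 6, 1, 4, 9, 5, 6, 8]
`cnt` takes the values: 0 → 1 → 2 → 3

Answer: 3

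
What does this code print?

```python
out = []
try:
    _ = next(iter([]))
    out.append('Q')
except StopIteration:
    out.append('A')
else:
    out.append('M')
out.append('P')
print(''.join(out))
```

Execution trace: 'A' (except StopIteration) → 'P' (after the try/except). Output: AP

Answer: AP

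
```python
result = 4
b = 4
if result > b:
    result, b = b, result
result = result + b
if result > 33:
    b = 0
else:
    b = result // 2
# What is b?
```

Trace:
`result = 4` → result = 4
`b = 4` → b = 4
`if result > b: ...` → result > b is False → no variable changes
`result = result + b` → result = 8
`if result > 33: ...` → result > 33 is False, take else branch → no variable changes
So b = 4

Answer: 4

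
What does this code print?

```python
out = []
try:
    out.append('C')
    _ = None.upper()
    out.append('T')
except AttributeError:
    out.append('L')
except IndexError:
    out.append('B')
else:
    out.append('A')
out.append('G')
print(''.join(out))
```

Execution trace: 'C' (try body) → 'L' (except AttributeError) → 'G' (after the try/except). Output: CLG

Answer: CLG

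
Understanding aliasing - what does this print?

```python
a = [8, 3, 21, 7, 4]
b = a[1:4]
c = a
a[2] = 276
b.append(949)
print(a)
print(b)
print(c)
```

Key concept: slice vs alias.
Step by step:
`a = [8, 3, 21, 7, 4]` → a = [8, 3, 21, 7, 4]
`b = a[1:4]` → b = [3, 21, 7]
`c = a` → c = [8, 3, 21, 7, 4] (same object as a)
`a[2] = 276` → a = [8, 3, 276, 7, 4] (same object as c); c = [8, 3, 276, 7, 4] (same object as a)
`b.append(949)` → b = [3, 21, 7, 949]
`print(a)` → prints [8, 3, 276, 7, 4]
`print(b)` → prints [3, 21, 7, 949]
`print(c)` → prints [8, 3, 276, 7, 4]

Answer:
[8, 3, 276, 7, 4]
[3, 21, 7, 949]
[8, 3, 276, 7, 4]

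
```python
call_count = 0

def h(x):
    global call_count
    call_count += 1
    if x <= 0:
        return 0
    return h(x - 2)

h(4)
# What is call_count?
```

Linear recursion stepping by 2: 3 calls from x=4 down to ≤0.

Answer: 3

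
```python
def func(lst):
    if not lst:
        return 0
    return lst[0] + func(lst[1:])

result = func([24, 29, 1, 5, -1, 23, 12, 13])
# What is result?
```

24 + 29 + 1 + 5 + (-1) + 23 + 12 + 13 + 0 = 106

Answer: 106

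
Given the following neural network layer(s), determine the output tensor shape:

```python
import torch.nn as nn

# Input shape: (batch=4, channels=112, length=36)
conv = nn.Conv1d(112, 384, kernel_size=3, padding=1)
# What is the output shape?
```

Input: (4, 112, 36) -> Output: (4, 384, 36)

Answer: (4, 384, 36)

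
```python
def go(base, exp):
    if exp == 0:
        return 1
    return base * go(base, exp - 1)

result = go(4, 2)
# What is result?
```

go(4, 2) = 4 * 4 = 16

Answer: 16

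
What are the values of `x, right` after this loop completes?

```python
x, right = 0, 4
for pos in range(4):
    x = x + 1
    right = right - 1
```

x goes 0→4, right goes 4→0
`x, right` takes the values: (0, 4) → (1, 4) → (1, 3) → (2, 3) → (2, 2) → (3, 2) → (3, 1) → (4, 1) → (4, 0)

Answer: 4, 0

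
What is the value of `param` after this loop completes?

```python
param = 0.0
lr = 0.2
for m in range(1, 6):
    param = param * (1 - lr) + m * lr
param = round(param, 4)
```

Moving average with lr=0.2
`param` takes the values: 0.0 → 0.2 → 0.56 → 1.048 → 1.6384 → 2.31072 → 2.3107

Answer: 2.3107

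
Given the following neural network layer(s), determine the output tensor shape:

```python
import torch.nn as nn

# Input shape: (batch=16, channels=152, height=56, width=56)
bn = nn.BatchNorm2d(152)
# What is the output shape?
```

Input: (16, 152, 56, 56) -> Output: (16, 152, 56, 56)

Answer: (16, 152, 56, 56)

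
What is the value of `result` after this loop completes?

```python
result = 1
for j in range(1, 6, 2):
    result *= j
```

Product of 1, 3, 5, ... up to 5
`result` takes the values: 1 → 3 → 15

Answer: 15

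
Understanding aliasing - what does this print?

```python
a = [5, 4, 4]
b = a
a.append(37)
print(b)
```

Key concept: basic list aliasing.
Step by step:
`a = [5, 4, 4]` → a = [5, 4, 4]
`b = a` → b = [5, 4, 4] (same object as a)
`a.append(37)` → a = [5, 4, 4, 37] (same object as b); b = [5, 4, 4, 37] (same object as a)
`print(b)` → prints [5, 4, 4, 37]

Answer: [5, 4, 4, 37]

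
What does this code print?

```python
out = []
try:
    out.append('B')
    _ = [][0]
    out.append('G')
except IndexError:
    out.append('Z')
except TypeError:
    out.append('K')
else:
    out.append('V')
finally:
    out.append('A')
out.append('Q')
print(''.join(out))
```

Execution trace: 'B' (try body) → 'Z' (except IndexError) → 'A' (finally) → 'Q' (after the try/except). Output: BZAQ

Answer: BZAQ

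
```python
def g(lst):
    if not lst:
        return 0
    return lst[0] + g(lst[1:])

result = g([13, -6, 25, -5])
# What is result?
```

13 + (-6) + 25 + (-5) + 0 = 27

Answer: 27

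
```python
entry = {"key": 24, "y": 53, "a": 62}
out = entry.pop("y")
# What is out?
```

Trace:
`entry = {"key": 24, "y": 53, "a": 62}` → entry = {'key': 24, 'y': 53, 'a': 62}
`out = entry.pop("y")` → entry = {'key': 24, 'a': 62}; out = 53
So out = 53

Answer: 53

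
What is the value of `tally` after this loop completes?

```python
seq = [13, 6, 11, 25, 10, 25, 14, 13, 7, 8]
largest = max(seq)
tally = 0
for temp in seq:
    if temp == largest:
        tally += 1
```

Count of max value 25 in [13, 6, 11, 25, 10, 25, 14, 13, 7, 8]
`tally` takes the values: 0 → 1 → 2

Answer: 2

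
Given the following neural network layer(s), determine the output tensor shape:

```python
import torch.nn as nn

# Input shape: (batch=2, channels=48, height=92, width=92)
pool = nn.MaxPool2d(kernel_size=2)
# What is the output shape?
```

Input: (2, 48, 92, 92) -> Output: (2, 48, 46, 46)

Answer: (2, 48, 46, 46)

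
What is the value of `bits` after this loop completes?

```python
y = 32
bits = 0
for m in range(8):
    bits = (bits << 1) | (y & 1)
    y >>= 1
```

Reverse lowest 8 bits of 32
`bits` takes the values: 0 → 1 → 2 → 4

Answer: 4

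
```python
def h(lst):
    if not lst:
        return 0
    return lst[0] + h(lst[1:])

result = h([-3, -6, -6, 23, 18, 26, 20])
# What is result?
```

(-3) + (-6) + (-6) + 23 + 18 + 26 + 20 + 0 = 72

Answer: 72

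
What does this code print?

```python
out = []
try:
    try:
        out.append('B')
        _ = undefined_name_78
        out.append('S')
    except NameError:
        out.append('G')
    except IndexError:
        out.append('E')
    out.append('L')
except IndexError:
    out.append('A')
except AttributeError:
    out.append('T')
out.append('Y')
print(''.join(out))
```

Execution trace: 'B' (inner try body) → 'G' (inner except NameError) → 'L' (try body, no exception) → 'Y' (after the try/except). Output: BGLY

Answer: BGLY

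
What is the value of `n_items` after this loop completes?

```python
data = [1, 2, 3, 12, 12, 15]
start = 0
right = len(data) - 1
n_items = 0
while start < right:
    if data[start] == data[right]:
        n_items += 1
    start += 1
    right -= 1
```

Count matching pairs from ends
`n_items` takes the values: 0

Answer: 0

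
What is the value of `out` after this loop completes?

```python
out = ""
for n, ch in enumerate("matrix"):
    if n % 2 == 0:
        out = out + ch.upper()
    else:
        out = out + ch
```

Uppercase even positions in 'matrix'
`out` takes the values: "" → "M" → "Ma" → "MaT" → "MaTr" → "MaTrI" → "MaTrIx"

Answer: "MaTrIx"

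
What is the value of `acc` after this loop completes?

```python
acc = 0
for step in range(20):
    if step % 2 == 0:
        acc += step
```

Sum of even numbers 0 to 19
`acc` takes the values: 0 → 2 → 6 → 12 → 20 → 30 → 42 → 56 → 72 → 90

Answer: 90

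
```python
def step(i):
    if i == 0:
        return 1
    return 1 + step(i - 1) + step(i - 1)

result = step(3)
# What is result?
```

step(i) = 1 + 2·step(i-1), step(0)=1. Closed form: (1+1)·2^3 - 1 = 15.

Answer: 15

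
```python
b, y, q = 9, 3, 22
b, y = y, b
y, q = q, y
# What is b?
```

Trace:
`b, y, q = 9, 3, 22` → b = 9; y = 3; q = 22
`b, y = y, b` → b = 3; y = 9
`y, q = q, y` → y = 22; q = 9
So b = 3

Answer: 3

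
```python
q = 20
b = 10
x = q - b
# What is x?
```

Trace:
`q = 20` → q = 20
`b = 10` → b = 10
`x = q - b` → x = 10
So x = 10

Answer: 10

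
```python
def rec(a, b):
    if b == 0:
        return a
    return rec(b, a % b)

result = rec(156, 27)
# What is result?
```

rec(156, 27) -> rec(27, 21) -> rec(21, 6) -> rec(6, 3) -> rec(3, 0) -> 3

Answer: 3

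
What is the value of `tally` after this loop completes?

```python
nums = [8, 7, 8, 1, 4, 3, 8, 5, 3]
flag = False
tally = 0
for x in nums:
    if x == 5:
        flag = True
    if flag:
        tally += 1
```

Count elements after first 5 in [8, 7, 8, 1, 4, 3, 8, 5, 3]
`tally` takes the values: 0 → 1 → 2

Answer: 2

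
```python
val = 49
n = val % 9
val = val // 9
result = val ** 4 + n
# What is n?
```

Trace:
`val = 49` → val = 49
`n = val % 9` → n = 4
`val = val // 9` → val = 5
`result = val ** 4 + n` → result = 629
So n = 4

Answer: 4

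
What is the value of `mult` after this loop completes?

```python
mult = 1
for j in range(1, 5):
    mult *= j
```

4! = 24
`mult` takes the values: 1 → 2 → 6 → 24

Answer: 24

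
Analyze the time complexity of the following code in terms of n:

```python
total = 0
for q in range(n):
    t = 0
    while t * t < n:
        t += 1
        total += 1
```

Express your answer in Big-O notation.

Each loop level contributes: n × √n. Multiplying the contributions gives O(n√n).

Answer: O(n√n)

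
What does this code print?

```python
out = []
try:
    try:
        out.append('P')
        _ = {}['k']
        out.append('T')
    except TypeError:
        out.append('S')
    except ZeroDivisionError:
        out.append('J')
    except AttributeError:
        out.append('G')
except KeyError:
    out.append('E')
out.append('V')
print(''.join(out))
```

Execution trace: 'P' (try body) → 'E' (outer except KeyError) → 'V' (after the try/except). Output: PEV

Answer: PEV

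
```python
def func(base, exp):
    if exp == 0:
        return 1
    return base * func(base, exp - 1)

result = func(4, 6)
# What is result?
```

func(4, 6) = 4 * 4 * 4 * 4 * 4 * 4 = 4096

Answer: 4096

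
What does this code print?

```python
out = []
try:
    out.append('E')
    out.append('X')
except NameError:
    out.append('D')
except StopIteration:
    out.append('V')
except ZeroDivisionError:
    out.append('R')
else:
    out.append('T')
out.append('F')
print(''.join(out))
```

Execution trace: 'E' (try body) → 'X' (try body, no exception) → 'T' (else) → 'F' (after the try/except). Output: EXTF

Answer: EXTF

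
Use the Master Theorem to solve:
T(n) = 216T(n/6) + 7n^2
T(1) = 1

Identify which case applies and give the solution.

a=216, b=6, f(n)=7n^2. log_6(216) = 3. Since c=2 < 3, Case 1 applies: T(n) = Θ(n^log_b(a)) = O(n^3).

Answer: O(n^3) - Case 1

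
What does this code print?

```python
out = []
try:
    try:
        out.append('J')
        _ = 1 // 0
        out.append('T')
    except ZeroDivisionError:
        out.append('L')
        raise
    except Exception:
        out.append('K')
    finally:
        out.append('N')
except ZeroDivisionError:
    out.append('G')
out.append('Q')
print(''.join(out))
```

Execution trace: 'J' (inner try body) → 'L' (inner except ZeroDivisionError) → 'N' (inner finally) → 'G' (outer except ZeroDivisionError) → 'Q' (after the try/except). Output: JLNGQ

Answer: JLNGQ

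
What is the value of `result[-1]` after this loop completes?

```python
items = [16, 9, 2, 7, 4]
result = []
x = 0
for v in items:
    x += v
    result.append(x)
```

Cumulative sum ends at 38
`result` takes the values: [] → [16] → [16, 25] → [16, 25, 27] → [16, 25, 27, 34] → [16, 25, 27, 34, 38]
So `result[-1]` = 38

Answer: 38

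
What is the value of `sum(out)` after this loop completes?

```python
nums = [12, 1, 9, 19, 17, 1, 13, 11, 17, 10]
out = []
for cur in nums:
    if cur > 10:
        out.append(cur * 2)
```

Sum of doubled values > 10
`out` takes the values: [] → [24] → [24, 38] → [24, 38, 34] → [24, 38, 34, 26] → [24, 38, 34, 26, 22] → [24, 38, 34, 26, 22, 34]
So `sum(out)` = 178

Answer: 178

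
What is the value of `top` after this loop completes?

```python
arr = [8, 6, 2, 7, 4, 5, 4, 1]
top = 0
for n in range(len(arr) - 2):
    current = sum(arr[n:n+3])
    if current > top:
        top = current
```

Max sum of 3-element window in [8, 6, 2, 7, 4, 5, 4, 1]
`top` takes the values: 0 → 16

Answer: 16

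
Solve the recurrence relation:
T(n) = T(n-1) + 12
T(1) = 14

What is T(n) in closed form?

Unrolling: T(n) = T(1) + 12·(n-1) = 14 + 12(n-1) = 12n + 2.

Answer: T(n) = 12n + 2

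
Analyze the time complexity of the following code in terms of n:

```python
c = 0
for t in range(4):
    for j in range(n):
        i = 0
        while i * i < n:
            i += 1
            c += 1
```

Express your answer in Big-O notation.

Each loop level contributes: 1 × n × √n. Multiplying the contributions gives O(n√n).

Answer: O(n√n)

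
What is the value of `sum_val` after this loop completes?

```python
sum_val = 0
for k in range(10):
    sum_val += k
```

Sum of 0 to 9 = 45
`sum_val` takes the values: 0 → 1 → 3 → 6 → 10 → 15 → 21 → 28 → 36 → 45

Answer: 45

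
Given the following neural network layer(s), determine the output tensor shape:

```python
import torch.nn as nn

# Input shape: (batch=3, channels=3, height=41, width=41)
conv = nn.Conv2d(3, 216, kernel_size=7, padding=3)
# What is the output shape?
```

Input: (3, 3, 41, 41) -> Output: (3, 216, 41, 41)

Answer: (3, 216, 41, 41)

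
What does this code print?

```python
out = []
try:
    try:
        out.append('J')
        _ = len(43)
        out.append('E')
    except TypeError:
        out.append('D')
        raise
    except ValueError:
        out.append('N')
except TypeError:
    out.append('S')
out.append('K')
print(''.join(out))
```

Execution trace: 'J' (inner try body) → 'D' (inner except TypeError) → 'S' (outer except TypeError) → 'K' (after the try/except). Output: JDSK

Answer: JDSK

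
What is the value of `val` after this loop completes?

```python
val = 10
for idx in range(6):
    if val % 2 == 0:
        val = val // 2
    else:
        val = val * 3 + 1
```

Collatz-style transformation from 10
`val` takes the values: 10 → 5 → 16 → 8 → 4 → 2 → 1

Answer: 1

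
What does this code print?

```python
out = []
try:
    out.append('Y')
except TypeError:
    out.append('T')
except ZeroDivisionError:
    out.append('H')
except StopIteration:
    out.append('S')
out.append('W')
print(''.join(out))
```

Execution trace: 'Y' (try body, no exception) → 'W' (after the try/except). Output: YW

Answer: YW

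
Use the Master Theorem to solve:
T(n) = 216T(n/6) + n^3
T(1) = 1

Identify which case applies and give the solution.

a=216, b=6, f(n)=n^3. log_6(216) = 3. Since c=3 = 3, Case 2 applies: T(n) = Θ(n^log_b(a) · log n) = O(n^3 log n).

Answer: O(n^3 log n) - Case 2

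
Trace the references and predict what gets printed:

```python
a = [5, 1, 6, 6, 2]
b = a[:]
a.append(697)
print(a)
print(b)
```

Key concept: slice [:] creates copy.
Step by step:
`a = [5, 1, 6, 6, 2]` → a = [5, 1, 6, 6, 2]
`b = a[:]` → b = [5, 1, 6, 6, 2]
`a.append(697)` → a = [5, 1, 6, 6, 2, 697]
`print(a)` → prints [5, 1, 6, 6, 2, 697]
`print(b)` → prints [5, 1, 6, 6, 2]

Answer:
[5, 1, 6, 6, 2, 697]
[5, 1, 6, 6, 2]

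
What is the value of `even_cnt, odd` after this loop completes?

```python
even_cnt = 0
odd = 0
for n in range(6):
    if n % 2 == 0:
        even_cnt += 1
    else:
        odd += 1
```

Count evens and odds in range(6)
`even_cnt, odd` takes the values: (0, 0) → (1, 0) → (1, 1) → (2, 1) → (2, 2) → (3, 2) → (3, 3)

Answer: 3, 3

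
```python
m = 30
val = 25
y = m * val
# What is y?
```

Trace:
`m = 30` → m = 30
`val = 25` → val = 25
`y = m * val` → y = 750
So y = 750

Answer: 750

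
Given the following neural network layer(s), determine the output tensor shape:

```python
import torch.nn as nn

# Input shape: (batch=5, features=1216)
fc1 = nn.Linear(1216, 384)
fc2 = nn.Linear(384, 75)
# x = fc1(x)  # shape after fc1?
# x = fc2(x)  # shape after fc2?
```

Input: (5, 1216) -> after fc1: (5, 384) -> Output: (5, 75)

Answer: (5, 75)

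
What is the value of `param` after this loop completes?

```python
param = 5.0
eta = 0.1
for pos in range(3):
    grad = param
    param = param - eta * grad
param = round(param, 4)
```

Gradient descent: w = 5.0 * (1 - 0.1)^3
`param` takes the values: 5.0 → 4.5 → 4.05 → 3.645

Answer: 3.645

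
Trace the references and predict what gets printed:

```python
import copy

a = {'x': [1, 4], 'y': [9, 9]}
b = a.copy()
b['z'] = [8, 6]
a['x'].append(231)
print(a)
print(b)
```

Key concept: shallow copy of dict with mutable values.
Step by step:
`a = {'x': [1, 4], 'y': [9, 9]}` → a = {'x': [1, 4], 'y': [9, 9]}
`b = a.copy()` → b = {'x': [1, 4], 'y': [9, 9]}
`b['z'] = [8, 6]` → b = {'x': [1, 4], 'y': [9, 9], 'z': [8, 6]}
`a['x'].append(231)` → a = {'x': [1, 4, 231], 'y': [9, 9]}; b = {'x': [1, 4, 231], 'y': [9, 9], 'z': [8, 6]}
`print(a)` → prints {'x': [1, 4, 231], 'y': [9, 9]}
`print(b)` → prints {'x': [1, 4, 231], 'y': [9, 9], 'z': [8, 6]}

Answer:
{'x': [1, 4, 231], 'y': [9, 9]}
{'x': [1, 4, 231], 'y': [9, 9], 'z': [8, 6]}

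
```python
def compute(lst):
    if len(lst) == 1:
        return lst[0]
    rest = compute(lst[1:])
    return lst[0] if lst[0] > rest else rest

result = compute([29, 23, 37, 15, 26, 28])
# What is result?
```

Recursive max over [29, 23, 37, 15, 26, 28] = 37

Answer: 37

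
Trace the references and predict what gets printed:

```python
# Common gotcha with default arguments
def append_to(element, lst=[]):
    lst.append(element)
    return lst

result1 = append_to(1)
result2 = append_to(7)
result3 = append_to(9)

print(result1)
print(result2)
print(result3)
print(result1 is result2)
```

Key concept: mutable default argument gotcha.
Step by step:
`result1 = append_to(1)` → result1 = [1]
`result2 = append_to(7)` → result1 = [1, 7] (same object as result2); result2 = [1, 7] (same object as result1)
`result3 = append_to(9)` → result1 = [1, 7, 9] (same object as result2, result3); result2 = [1, 7, 9] (same object as result1, result3); result3 = [1, 7, 9] (same object as result1, result2)
`print(result1)` → prints [1, 7, 9]
`print(result2)` → prints [1, 7, 9]
`print(result3)` → prints [1, 7, 9]
`print(result1 is result2)` → prints True

Answer:
[1, 7, 9]
[1, 7, 9]
[1, 7, 9]
True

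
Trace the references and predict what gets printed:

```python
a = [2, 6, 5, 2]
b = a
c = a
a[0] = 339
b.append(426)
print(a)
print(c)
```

Key concept: multiple aliases.
Step by step:
`a = [2, 6, 5, 2]` → a = [2, 6, 5, 2]
`b = a` → b = [2, 6, 5, 2] (same object as a)
`c = a` → c = [2, 6, 5, 2] (same object as a, b)
`a[0] = 339` → a = [339, 6, 5, 2] (same object as b, c); b = [339, 6, 5, 2] (same object as a, c); c = [339, 6, 5, 2] (same object as a, b)
`b.append(426)` → a = [339, 6, 5, 2, 426] (same object as b, c); b = [339, 6, 5, 2, 426] (same object as a, c); c = [339, 6, 5, 2, 426] (same object as a, b)
`print(a)` → prints [339, 6, 5, 2, 426]
`print(c)` → prints [339, 6, 5, 2, 426]

Answer:
[339, 6, 5, 2, 426]
[339, 6, 5, 2, 426]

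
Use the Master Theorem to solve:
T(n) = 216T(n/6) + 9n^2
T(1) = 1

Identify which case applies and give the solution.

a=216, b=6, f(n)=9n^2. log_6(216) = 3. Since c=2 < 3, Case 1 applies: T(n) = Θ(n^log_b(a)) = O(n^3).

Answer: O(n^3) - Case 1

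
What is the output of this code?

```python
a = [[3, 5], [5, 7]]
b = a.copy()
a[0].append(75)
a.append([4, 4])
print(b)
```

Key concept: shallow copy with nested lists.
Step by step:
`a = [[3, 5], [5, 7]]` → a = [[3, 5], [5, 7]]
`b = a.copy()` → b = [[3, 5], [5, 7]]
`a[0].append(75)` → a = [[3, 5, 75], [5, 7]]; b = [[3, 5, 75], [5, 7]]
`a.append([4, 4])` → a = [[3, 5, 75], [5, 7], [4, 4]]
`print(b)` → prints [[3, 5, 75], [5, 7]]

Answer: [[3, 5, 75], [5, 7]]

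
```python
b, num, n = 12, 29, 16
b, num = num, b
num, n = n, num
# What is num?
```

Trace:
`b, num, n = 12, 29, 16` → b = 12; num = 29; n = 16
`b, num = num, b` → b = 29; num = 12
`num, n = n, num` → num = 16; n = 12
So num = 16

Answer: 16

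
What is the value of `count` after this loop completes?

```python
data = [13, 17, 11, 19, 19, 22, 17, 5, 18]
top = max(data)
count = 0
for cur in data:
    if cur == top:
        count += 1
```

Count of max value 22 in [13, 17, 11, 19, 19, 22, 17, 5, 18]
`count` takes the values: 0 → 1

Answer: 1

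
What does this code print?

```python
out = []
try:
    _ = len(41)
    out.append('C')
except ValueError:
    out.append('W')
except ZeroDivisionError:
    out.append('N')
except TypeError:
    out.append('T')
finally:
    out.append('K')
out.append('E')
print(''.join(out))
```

Execution trace: 'T' (except TypeError) → 'K' (finally) → 'E' (after the try/except). Output: TKE

Answer: TKE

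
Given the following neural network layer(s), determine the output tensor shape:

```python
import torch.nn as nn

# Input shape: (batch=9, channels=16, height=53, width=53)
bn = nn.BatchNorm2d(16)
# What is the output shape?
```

Input: (9, 16, 53, 53) -> Output: (9, 16, 53, 53)

Answer: (9, 16, 53, 53)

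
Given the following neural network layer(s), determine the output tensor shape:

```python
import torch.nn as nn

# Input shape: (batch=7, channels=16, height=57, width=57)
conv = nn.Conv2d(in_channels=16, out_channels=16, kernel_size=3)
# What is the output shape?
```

Input: (7, 16, 57, 57) -> Output: (7, 16, 55, 55)

Answer: (7, 16, 55, 55)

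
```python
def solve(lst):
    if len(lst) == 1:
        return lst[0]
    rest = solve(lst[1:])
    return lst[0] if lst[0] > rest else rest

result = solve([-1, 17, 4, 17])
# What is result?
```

Recursive max over [-1, 17, 4, 17] = 17

Answer: 17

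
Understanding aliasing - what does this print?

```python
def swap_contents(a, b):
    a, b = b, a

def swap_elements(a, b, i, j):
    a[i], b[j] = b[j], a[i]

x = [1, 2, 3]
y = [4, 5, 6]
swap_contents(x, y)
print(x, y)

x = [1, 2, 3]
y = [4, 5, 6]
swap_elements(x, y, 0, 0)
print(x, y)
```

Key concept: parameter rebinding vs mutation.
Step by step:
`x = [1, 2, 3]` → x = [1, 2, 3]
`y = [4, 5, 6]` → y = [4, 5, 6]
`swap_contents(x, y)` → no visible change to tracked variables
`print(x, y)` → prints [1, 2, 3] [4, 5, 6]
`x = [1, 2, 3]` → x = [1, 2, 3]
`y = [4, 5, 6]` → y = [4, 5, 6]
`swap_elements(x, y, 0, 0)` → x = [4, 2, 3]; y = [1, 5, 6]
`print(x, y)` → prints [4, 2, 3] [1, 5, 6]

Answer:
[1, 2, 3] [4, 5, 6]
[4, 2, 3] [1, 5, 6]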